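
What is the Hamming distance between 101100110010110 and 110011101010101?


Count differing positions: . ^ ^ ^ ^ ^ . ^ ^ . . . . ^ ^ = 9 differences

9


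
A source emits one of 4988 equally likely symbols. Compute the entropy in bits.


H = log2(n) = log2(4988) = 12.2842

12.2842 bits


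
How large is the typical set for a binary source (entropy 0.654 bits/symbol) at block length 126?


log2|A_typical| = nH = 126 * 0.654 = 82.404, so |A_typical| ~ 2^82.404 = 6.398e+24

6.398e+24


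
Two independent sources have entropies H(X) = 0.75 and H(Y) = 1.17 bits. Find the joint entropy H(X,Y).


For independent variables, H(X,Y) = H(X) + H(Y) = 0.75 + 1.17 = 1.92

1.92 bits


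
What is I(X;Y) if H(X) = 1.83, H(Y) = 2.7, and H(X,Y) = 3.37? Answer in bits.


I(X;Y) = H(X) + H(Y) - H(X,Y) = 1.83 + 2.7 - 3.37 = 1.16

1.16 bits


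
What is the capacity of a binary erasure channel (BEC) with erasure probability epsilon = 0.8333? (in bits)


C = 1 - epsilon = 1 - 0.8333 = 0.1667

0.1667 bits


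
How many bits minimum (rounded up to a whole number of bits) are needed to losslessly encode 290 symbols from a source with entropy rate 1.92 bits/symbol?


Minimum bits >= n * H = 290 * 1.92 = 556.8, rounded up to a whole number of bits = 557

557 bits


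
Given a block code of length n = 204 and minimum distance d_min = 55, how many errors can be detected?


Detection capability = d_min - 1 = 55 - 1 = 54

54 errors


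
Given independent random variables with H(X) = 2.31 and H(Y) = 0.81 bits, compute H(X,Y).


For independent variables, H(X,Y) = H(X) + H(Y) = 2.31 + 0.81 = 3.12

3.12 bits


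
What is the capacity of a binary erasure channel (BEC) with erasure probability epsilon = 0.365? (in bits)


C = 1 - epsilon = 1 - 0.365 = 0.635

0.635 bits


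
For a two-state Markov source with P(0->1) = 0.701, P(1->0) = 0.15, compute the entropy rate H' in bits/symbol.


Stationary distribution: pi_0 = p10/(p01+p10) = 0.1763, pi_1 = 0.8237. Entropy rate H' = pi_0*H(p01) + pi_1*H(p10) = 0.1763*0.8801 + 0.8237*0.6098 = 0.6575

0.6575 bits/symbol


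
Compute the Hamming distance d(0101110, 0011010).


Count differing positions: . ^ ^ . ^ . . = 3 differences

3


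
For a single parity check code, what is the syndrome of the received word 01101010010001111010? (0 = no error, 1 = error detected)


Syndrome = XOR of all bits = 0 XOR 1 XOR 1 XOR 0 XOR 1 XOR 0 XOR 1 XOR 0 XOR 0 XOR 1 XOR 0 XOR 0 XOR 0 XOR 1 XOR 1 XOR 1 XOR 1 XOR 0 XOR 1 XOR 0 = 0

0


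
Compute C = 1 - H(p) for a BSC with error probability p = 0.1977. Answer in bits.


H(p) = -p*log2(p) - (1-p)*log2(1-p) = -0.1977*log2(0.1977) - 0.8023*log2(0.8023) = 0.462344 + 0.254960 = 0.7173. C = 1 - H(p) = 1 - 0.7173 = 0.2827

0.2827 bits


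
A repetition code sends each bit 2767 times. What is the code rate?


Rate = k/n = 1/2767

1/2767


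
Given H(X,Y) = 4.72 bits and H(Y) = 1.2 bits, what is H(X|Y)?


H(X|Y) = H(X,Y) - H(Y) = 4.72 - 1.2 = 3.52

3.52 bits


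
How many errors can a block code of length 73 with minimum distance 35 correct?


Correction capability = floor((d-1)/2) = floor((35-1)/2) = 17

17 errors


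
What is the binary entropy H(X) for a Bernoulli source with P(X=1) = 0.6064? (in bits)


H = -p*log2(p) - (1-p)*log2(1-p). -0.6064*log2(0.6064) = 0.437614; -0.3936*log2(0.3936) = 0.529470. H = 0.437614 + 0.529470 = 0.9671

0.9671 bits


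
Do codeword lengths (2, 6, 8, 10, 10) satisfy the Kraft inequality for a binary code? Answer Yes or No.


Kraft sum = sum(2^(-l_i)) = 0.2715, need <= 1. Result: satisfied (a binary prefix-free code with these lengths exists)

Yes


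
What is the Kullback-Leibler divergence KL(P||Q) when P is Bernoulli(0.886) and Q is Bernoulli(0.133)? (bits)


KL = p*log2(p/q) + (1-p)*log2((1-p)/(1-q)) = 0.886*log2(0.886/0.133) + 0.114*log2(0.114/0.867) = 2.0903

2.0903 bits


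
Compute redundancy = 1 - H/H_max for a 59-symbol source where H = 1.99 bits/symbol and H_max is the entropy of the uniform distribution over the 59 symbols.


H_max = log2(K) = log2(59) = 5.8826 bits/symbol. Redundancy = 1 - H/H_max = 1 - 1.99/5.8826 = 1 - 0.3383 = 0.6617

0.6617


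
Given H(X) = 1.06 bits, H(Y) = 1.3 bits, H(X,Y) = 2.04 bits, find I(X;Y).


I(X;Y) = H(X) + H(Y) - H(X,Y) = 1.06 + 1.3 - 2.04 = 0.32

0.32 bits


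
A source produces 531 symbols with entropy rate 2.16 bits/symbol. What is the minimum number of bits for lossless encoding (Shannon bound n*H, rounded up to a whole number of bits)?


Minimum bits >= n * H = 531 * 2.16 = 1146.96, rounded up to a whole number of bits = 1147

1147 bits


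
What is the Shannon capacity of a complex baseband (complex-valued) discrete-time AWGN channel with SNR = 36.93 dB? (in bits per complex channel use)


SNR_linear = 10^(36.93/10) = 4931.738; C = log2(1 + SNR_linear) = log2(1 + 4931.738) = 12.2682

12.2682 bits/channel use


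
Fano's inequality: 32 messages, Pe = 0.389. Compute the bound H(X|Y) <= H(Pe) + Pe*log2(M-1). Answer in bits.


H(Pe) = -Pe*log2(Pe) - (1-Pe)*log2(1-Pe) = -0.389*log2(0.389) - 0.611*log2(0.611) = 0.529879 + 0.434272 = 0.9642. Pe*log2(M-1) = 0.389*log2(31) = 1.927182. Bound = H(Pe) + Pe*log2(M-1) = 0.529879 + 0.434272 + 1.927182 = 2.8913

2.8913 bits


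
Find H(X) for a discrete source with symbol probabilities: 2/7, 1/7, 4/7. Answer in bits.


H = -sum(p_i * log2(p_i)). Terms: -(2/7)*log2(2/7) = 0.516387; -(1/7)*log2(1/7) = 0.401051; -(4/7)*log2(4/7) = 0.461346. H = 0.516387 + 0.401051 + 0.461346 = 1.3788

1.3788 bits


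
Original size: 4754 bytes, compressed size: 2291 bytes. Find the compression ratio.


Ratio = original / compressed = 4754 / 2291 = 2.0751

2.0751


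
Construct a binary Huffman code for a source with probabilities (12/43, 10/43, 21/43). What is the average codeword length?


Huffman construction (repeatedly merge the two least-probable nodes; each merge adds 1 bit to every symbol beneath it): 10/43 + 12/43 = 22/43; 21/43 + 22/43 = 1. Resulting codeword lengths (in the order the probabilities were given): (2, 2, 1). L_avg = sum(p_i * l_i) = 12/43*2 + 10/43*2 + 21/43*1 = 65/43 = 1.5116

1.5116 bits


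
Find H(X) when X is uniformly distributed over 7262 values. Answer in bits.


H = log2(n) = log2(7262) = 12.8262

12.8262 bits


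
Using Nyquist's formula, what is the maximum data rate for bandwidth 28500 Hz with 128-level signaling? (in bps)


Rate = 2 * B * log2(M) = 2 * 28500 * 7.0 = 399000.0

399000.0 bps


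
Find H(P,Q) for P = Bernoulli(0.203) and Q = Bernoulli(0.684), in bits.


H(P,Q) = -p*log2(q) - (1-p)*log2(1-q). -0.203*log2(0.684) = 0.111230; -0.797*log2(0.316) = 1.324617. H(P,Q) = 0.111230 + 1.324617 = 1.4358

1.4358 bits


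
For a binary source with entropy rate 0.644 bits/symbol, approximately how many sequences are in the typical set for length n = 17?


log2|A_typical| = nH = 17 * 0.644 = 10.948, so |A_typical| ~ 2^10.948 = 1.975e+03

1.975e+03


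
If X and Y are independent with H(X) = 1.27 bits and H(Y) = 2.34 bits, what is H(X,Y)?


For independent variables, H(X,Y) = H(X) + H(Y) = 1.27 + 2.34 = 3.61

3.61 bits


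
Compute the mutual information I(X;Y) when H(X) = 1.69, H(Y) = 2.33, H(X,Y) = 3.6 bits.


I(X;Y) = H(X) + H(Y) - H(X,Y) = 1.69 + 2.33 - 3.6 = 0.42

0.42 bits


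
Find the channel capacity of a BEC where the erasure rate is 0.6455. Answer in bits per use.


C = 1 - epsilon = 1 - 0.6455 = 0.3545

0.3545 bits


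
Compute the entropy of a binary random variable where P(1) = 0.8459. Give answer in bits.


H = -p*log2(p) - (1-p)*log2(1-p). -0.8459*log2(0.8459) = 0.204235; -0.1541*log2(0.1541) = 0.415771. H = 0.204235 + 0.415771 = 0.62

0.62 bits


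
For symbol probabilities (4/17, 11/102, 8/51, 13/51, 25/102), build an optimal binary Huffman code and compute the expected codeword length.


Huffman construction (repeatedly merge the two least-probable nodes; each merge adds 1 bit to every symbol beneath it): 11/102 + 8/51 = 9/34; 4/17 + 25/102 = 49/102; 13/51 + 9/34 = 53/102; 49/102 + 53/102 = 1. Resulting codeword lengths (in the order the probabilities were given): (2, 3, 3, 2, 2). L_avg = sum(p_i * l_i) = 4/17*2 + 11/102*3 + 8/51*3 + 13/51*2 + 25/102*2 = 77/34 = 2.2647

2.2647 bits


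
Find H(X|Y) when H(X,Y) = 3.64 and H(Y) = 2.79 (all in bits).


H(X|Y) = H(X,Y) - H(Y) = 3.64 - 2.79 = 0.85

0.85 bits


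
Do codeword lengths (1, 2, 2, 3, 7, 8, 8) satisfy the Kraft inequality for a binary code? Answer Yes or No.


Kraft sum = sum(2^(-l_i)) = 1.1406, need <= 1. Result: violated (a binary prefix-free code with these lengths cannot exist)

No


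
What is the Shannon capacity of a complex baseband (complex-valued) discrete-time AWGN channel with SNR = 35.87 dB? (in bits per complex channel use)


SNR_linear = 10^(35.87/10) = 3863.6698; C = log2(1 + SNR_linear) = log2(1 + 3863.6698) = 11.9161

11.9161 bits/channel use


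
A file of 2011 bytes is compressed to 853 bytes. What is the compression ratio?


Ratio = original / compressed = 2011 / 853 = 2.3576

2.3576


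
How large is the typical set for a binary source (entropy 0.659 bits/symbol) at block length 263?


log2|A_typical| = nH = 263 * 0.659 = 173.317, so |A_typical| ~ 2^173.317 = 1.491e+52

1.491e+52


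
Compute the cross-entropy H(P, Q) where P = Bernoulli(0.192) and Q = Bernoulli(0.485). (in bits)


H(P,Q) = -p*log2(q) - (1-p)*log2(1-q). -0.192*log2(0.485) = 0.200437; -0.808*log2(0.515) = 0.773543. H(P,Q) = 0.200437 + 0.773543 = 0.974

0.974 bits


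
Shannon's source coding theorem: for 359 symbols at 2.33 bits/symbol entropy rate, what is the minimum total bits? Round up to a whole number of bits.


Minimum bits >= n * H = 359 * 2.33 = 836.47, rounded up to a whole number of bits = 837

837 bits


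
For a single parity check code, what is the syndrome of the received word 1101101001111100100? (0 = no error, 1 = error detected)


Syndrome = XOR of all bits = 1 XOR 1 XOR 0 XOR 1 XOR 1 XOR 0 XOR 1 XOR 0 XOR 0 XOR 1 XOR 1 XOR 1 XOR 1 XOR 1 XOR 0 XOR 0 XOR 1 XOR 0 XOR 0 = 1

1


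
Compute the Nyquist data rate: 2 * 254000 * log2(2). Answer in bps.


Rate = 2 * B * log2(M) = 2 * 254000 * 1.0 = 508000.0

508000.0 bps


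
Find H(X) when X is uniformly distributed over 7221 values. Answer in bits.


H = log2(n) = log2(7221) = 12.818

12.818 bits


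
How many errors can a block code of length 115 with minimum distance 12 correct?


Correction capability = floor((d-1)/2) = floor((12-1)/2) = 5

5 errors


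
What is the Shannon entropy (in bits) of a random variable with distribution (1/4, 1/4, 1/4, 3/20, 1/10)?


H = -sum(p_i * log2(p_i)). Terms: -(1/4)*log2(1/4) = 0.500000; -(1/4)*log2(1/4) = 0.500000; -(1/4)*log2(1/4) = 0.500000; -(3/20)*log2(3/20) = 0.410545; -(1/10)*log2(1/10) = 0.332193. H = 0.500000 + 0.500000 + 0.500000 + 0.410545 + 0.332193 = 2.2427

2.2427 bits


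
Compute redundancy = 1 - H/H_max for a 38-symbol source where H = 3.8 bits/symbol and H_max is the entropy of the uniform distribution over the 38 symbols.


H_max = log2(K) = log2(38) = 5.2479 bits/symbol. Redundancy = 1 - H/H_max = 1 - 3.8/5.2479 = 1 - 0.7241 = 0.2759

0.2759


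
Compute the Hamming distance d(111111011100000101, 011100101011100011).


Count differing positions: ^ . . . ^ ^ ^ ^ . ^ ^ ^ ^ . . ^ ^ . = 11 differences

11


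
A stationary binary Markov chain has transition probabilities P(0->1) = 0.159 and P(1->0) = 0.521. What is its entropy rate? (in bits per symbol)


Stationary distribution: pi_0 = p10/(p01+p10) = 0.7662, pi_1 = 0.2338. Entropy rate H' = pi_0*H(p01) + pi_1*H(p10) = 0.7662*0.6319 + 0.2338*0.9987 = 0.7177

0.7177 bits/symbol


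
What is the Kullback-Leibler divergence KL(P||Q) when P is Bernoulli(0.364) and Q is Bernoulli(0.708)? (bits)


KL = p*log2(p/q) + (1-p)*log2((1-p)/(1-q)) = 0.364*log2(0.364/0.708) + 0.636*log2(0.636/0.292) = 0.3649

0.3649 bits


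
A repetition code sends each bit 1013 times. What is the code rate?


Rate = k/n = 1/1013

1/1013


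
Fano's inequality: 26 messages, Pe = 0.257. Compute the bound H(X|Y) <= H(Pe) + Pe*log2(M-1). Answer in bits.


H(Pe) = -Pe*log2(Pe) - (1-Pe)*log2(1-Pe) = -0.257*log2(0.257) - 0.743*log2(0.743) = 0.503761 + 0.318424 = 0.8222. Pe*log2(M-1) = 0.257*log2(25) = 1.193471. Bound = H(Pe) + Pe*log2(M-1) = 0.503761 + 0.318424 + 1.193471 = 2.0157

2.0157 bits


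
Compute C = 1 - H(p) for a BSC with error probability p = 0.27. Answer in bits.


H(p) = -p*log2(p) - (1-p)*log2(1-p) = -0.27*log2(0.27) - 0.73*log2(0.73) = 0.510022 + 0.331443 = 0.8415. C = 1 - H(p) = 1 - 0.8415 = 0.1585

0.1585 bits


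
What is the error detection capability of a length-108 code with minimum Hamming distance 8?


Detection capability = d_min - 1 = 8 - 1 = 7

7 errors


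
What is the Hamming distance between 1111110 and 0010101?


Count differing positions: ^ ^ . ^ . ^ ^ = 5 differences

5


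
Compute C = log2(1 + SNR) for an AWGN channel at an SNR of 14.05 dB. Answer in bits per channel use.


SNR_linear = 10^(14.05/10) = 25.4097; C = log2(1 + SNR_linear) = log2(1 + 25.4097) = 4.723

4.723 bits/channel use


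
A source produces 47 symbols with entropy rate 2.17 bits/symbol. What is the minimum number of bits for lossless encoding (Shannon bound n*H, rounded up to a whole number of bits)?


Minimum bits >= n * H = 47 * 2.17 = 101.99, rounded up to a whole number of bits = 102

102 bits


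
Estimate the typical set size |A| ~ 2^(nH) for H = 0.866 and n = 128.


log2|A_typical| = nH = 128 * 0.866 = 110.848, so |A_typical| ~ 2^110.848 = 2.337e+33

2.337e+33


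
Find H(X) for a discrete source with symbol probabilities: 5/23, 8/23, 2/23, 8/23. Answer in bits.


H = -sum(p_i * log2(p_i)). Terms: -(5/23)*log2(5/23) = 0.478616; -(8/23)*log2(8/23) = 0.529935; -(2/23)*log2(2/23) = 0.306397; -(8/23)*log2(8/23) = 0.529935. H = 0.478616 + 0.529935 + 0.306397 + 0.529935 = 1.8449

1.8449 bits


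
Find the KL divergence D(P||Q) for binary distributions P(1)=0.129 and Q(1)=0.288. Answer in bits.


KL = p*log2(p/q) + (1-p)*log2((1-p)/(1-q)) = 0.129*log2(0.129/0.288) + 0.871*log2(0.871/0.712) = 0.1038

0.1038 bits


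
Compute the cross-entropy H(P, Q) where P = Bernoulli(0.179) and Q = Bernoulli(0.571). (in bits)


H(P,Q) = -p*log2(q) - (1-p)*log2(1-q). -0.179*log2(0.571) = 0.144710; -0.821*log2(0.429) = 1.002400. H(P,Q) = 0.144710 + 1.002400 = 1.1471

1.1471 bits


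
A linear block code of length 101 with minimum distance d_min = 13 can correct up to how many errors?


Correction capability = floor((d-1)/2) = floor((13-1)/2) = 6

6 errors


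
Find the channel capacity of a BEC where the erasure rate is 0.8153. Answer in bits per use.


C = 1 - epsilon = 1 - 0.8153 = 0.1847

0.1847 bits


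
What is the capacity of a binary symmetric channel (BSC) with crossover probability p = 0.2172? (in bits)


H(p) = -p*log2(p) - (1-p)*log2(1-p) = -0.2172*log2(0.2172) - 0.7828*log2(0.7828) = 0.478471 + 0.276551 = 0.755. C = 1 - H(p) = 1 - 0.755 = 0.245

0.245 bits


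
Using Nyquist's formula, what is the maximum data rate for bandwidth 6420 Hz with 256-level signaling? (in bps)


Rate = 2 * B * log2(M) = 2 * 6420 * 8.0 = 102720.0

102720.0 bps


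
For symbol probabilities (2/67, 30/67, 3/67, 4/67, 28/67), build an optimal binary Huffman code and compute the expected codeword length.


Huffman construction (repeatedly merge the two least-probable nodes; each merge adds 1 bit to every symbol beneath it): 2/67 + 3/67 = 5/67; 4/67 + 5/67 = 9/67; 9/67 + 28/67 = 37/67; 30/67 + 37/67 = 1. Resulting codeword lengths (in the order the probabilities were given): (4, 1, 4, 3, 2). L_avg = sum(p_i * l_i) = 2/67*4 + 30/67*1 + 3/67*4 + 4/67*3 + 28/67*2 = 118/67 = 1.7612

1.7612 bits


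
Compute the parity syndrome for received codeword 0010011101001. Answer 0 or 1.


Syndrome = XOR of all bits = 0 XOR 0 XOR 1 XOR 0 XOR 0 XOR 1 XOR 1 XOR 1 XOR 0 XOR 1 XOR 0 XOR 0 XOR 1 = 0

0


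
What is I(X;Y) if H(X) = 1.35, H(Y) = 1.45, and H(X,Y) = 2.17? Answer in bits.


I(X;Y) = H(X) + H(Y) - H(X,Y) = 1.35 + 1.45 - 2.17 = 0.63

0.63 bits


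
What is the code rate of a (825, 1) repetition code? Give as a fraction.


Rate = k/n = 1/825

1/825


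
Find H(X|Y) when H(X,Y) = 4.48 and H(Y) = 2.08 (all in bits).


H(X|Y) = H(X,Y) - H(Y) = 4.48 - 2.08 = 2.4

2.4 bits


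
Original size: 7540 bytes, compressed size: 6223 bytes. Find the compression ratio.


Ratio = original / compressed = 7540 / 6223 = 1.2116

1.2116


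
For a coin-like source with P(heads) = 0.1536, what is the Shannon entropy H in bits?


H = -p*log2(p) - (1-p)*log2(1-p). -0.1536*log2(0.1536) = 0.415142; -0.8464*log2(0.8464) = 0.203634. H = 0.415142 + 0.203634 = 0.6188

0.6188 bits


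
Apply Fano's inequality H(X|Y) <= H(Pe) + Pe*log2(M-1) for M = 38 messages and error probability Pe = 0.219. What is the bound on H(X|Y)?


H(Pe) = -Pe*log2(Pe) - (1-Pe)*log2(1-Pe) = -0.219*log2(0.219) - 0.781*log2(0.781) = 0.479828 + 0.278509 = 0.7583. Pe*log2(M-1) = 0.219*log2(37) = 1.140870. Bound = H(Pe) + Pe*log2(M-1) = 0.479828 + 0.278509 + 1.140870 = 1.8992

1.8992 bits


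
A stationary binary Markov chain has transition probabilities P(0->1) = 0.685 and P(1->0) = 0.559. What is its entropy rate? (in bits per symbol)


Stationary distribution: pi_0 = p10/(p01+p10) = 0.4494, pi_1 = 0.5506. Entropy rate H' = pi_0*H(p01) + pi_1*H(p10) = 0.4494*0.8989 + 0.5506*0.9899 = 0.949

0.949 bits/symbol


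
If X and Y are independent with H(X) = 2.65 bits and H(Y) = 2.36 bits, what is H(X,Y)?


For independent variables, H(X,Y) = H(X) + H(Y) = 2.65 + 2.36 = 5.01

5.01 bits


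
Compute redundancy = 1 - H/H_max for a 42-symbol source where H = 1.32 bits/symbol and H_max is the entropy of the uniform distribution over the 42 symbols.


H_max = log2(K) = log2(42) = 5.3923 bits/symbol. Redundancy = 1 - H/H_max = 1 - 1.32/5.3923 = 1 - 0.2448 = 0.7552

0.7552


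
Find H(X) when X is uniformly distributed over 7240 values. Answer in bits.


H = log2(n) = log2(7240) = 12.8218

12.8218 bits


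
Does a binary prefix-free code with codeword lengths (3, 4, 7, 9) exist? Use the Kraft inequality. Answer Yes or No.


Kraft sum = sum(2^(-l_i)) = 0.1973, need <= 1. Result: satisfied (a binary prefix-free code with these lengths exists)

Yes


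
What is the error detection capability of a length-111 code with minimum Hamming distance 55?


Detection capability = d_min - 1 = 55 - 1 = 54

54 errors


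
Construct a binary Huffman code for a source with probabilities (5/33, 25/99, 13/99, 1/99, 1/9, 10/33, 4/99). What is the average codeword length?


Huffman construction (repeatedly merge the two least-probable nodes; each merge adds 1 bit to every symbol beneath it): 1/99 + 4/99 = 5/99; 5/99 + 1/9 = 16/99; 13/99 + 5/33 = 28/99; 16/99 + 25/99 = 41/99; 28/99 + 10/33 = 58/99; 41/99 + 58/99 = 1. Resulting codeword lengths (in the order the probabilities were given): (3, 2, 3, 4, 3, 2, 4). L_avg = sum(p_i * l_i) = 5/33*3 + 25/99*2 + 13/99*3 + 1/99*4 + 1/9*3 + 10/33*2 + 4/99*4 = 247/99 = 2.4949

2.4949 bits


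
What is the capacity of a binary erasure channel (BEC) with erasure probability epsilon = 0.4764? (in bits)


C = 1 - epsilon = 1 - 0.4764 = 0.5236

0.5236 bits


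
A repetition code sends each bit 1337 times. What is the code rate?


Rate = k/n = 1/1337

1/1337


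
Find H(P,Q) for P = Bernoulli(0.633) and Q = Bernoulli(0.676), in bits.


H(P,Q) = -p*log2(q) - (1-p)*log2(1-q). -0.633*log2(0.676) = 0.357585; -0.367*log2(0.324) = 0.596718. H(P,Q) = 0.357585 + 0.596718 = 0.9543

0.9543 bits


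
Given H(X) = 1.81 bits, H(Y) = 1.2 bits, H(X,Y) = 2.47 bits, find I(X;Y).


I(X;Y) = H(X) + H(Y) - H(X,Y) = 1.81 + 1.2 - 2.47 = 0.54

0.54 bits


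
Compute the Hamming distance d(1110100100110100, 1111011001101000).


Count differing positions: . . . ^ ^ ^ ^ ^ . ^ . ^ ^ ^ . . = 9 differences

9


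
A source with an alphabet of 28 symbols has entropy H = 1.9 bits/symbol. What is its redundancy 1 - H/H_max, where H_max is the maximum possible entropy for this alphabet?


H_max = log2(K) = log2(28) = 4.8074 bits/symbol. Redundancy = 1 - H/H_max = 1 - 1.9/4.8074 = 1 - 0.3952 = 0.6048

0.6048


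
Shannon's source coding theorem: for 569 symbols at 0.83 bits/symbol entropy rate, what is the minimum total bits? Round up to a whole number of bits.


Minimum bits >= n * H = 569 * 0.83 = 472.27, rounded up to a whole number of bits = 473

473 bits


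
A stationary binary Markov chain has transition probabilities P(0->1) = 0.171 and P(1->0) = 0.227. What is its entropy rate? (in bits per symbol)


Stationary distribution: pi_0 = p10/(p01+p10) = 0.5704, pi_1 = 0.4296. Entropy rate H' = pi_0*H(p01) + pi_1*H(p10) = 0.5704*0.66 + 0.4296*0.7727 = 0.7084

0.7084 bits/symbol


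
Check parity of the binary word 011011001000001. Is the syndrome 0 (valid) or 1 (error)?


Syndrome = XOR of all bits = 0 XOR 1 XOR 1 XOR 0 XOR 1 XOR 1 XOR 0 XOR 0 XOR 1 XOR 0 XOR 0 XOR 0 XOR 0 XOR 0 XOR 1 = 0

0


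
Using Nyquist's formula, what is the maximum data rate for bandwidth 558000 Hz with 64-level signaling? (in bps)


Rate = 2 * B * log2(M) = 2 * 558000 * 6.0 = 6696000.0

6696000.0 bps


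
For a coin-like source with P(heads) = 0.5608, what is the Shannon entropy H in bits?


H = -p*log2(p) - (1-p)*log2(1-p). -0.5608*log2(0.5608) = 0.467955; -0.4392*log2(0.4392) = 0.521352. H = 0.467955 + 0.521352 = 0.9893

0.9893 bits


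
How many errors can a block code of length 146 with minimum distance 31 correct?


Correction capability = floor((d-1)/2) = floor((31-1)/2) = 15

15 errors


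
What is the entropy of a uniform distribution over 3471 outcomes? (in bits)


H = log2(n) = log2(3471) = 11.7611

11.7611 bits


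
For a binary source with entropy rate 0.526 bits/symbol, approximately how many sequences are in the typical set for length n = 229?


log2|A_typical| = nH = 229 * 0.526 = 120.454, so |A_typical| ~ 2^120.454 = 1.821e+36

1.821e+36


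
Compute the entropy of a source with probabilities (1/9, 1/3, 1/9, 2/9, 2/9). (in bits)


H = -sum(p_i * log2(p_i)). Terms: -(1/9)*log2(1/9) = 0.352214; -(1/3)*log2(1/3) = 0.528321; -(1/9)*log2(1/9) = 0.352214; -(2/9)*log2(2/9) = 0.482206; -(2/9)*log2(2/9) = 0.482206. H = 0.352214 + 0.528321 + 0.352214 + 0.482206 + 0.482206 = 2.1972

2.1972 bits


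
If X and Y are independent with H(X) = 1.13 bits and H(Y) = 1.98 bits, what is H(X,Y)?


For independent variables, H(X,Y) = H(X) + H(Y) = 1.13 + 1.98 = 3.11

3.11 bits


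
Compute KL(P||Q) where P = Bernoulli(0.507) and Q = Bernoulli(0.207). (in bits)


KL = p*log2(p/q) + (1-p)*log2((1-p)/(1-q)) = 0.507*log2(0.507/0.207) + 0.493*log2(0.493/0.793) = 0.3172

0.3172 bits


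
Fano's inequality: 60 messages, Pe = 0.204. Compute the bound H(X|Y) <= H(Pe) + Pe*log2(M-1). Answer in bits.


H(Pe) = -Pe*log2(Pe) - (1-Pe)*log2(1-Pe) = -0.204*log2(0.204) - 0.796*log2(0.796) = 0.467845 + 0.262011 = 0.7299. Pe*log2(M-1) = 0.204*log2(59) = 1.200059. Bound = H(Pe) + Pe*log2(M-1) = 0.467845 + 0.262011 + 1.200059 = 1.9299

1.9299 bits


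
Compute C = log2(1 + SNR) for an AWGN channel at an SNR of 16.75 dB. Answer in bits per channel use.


SNR_linear = 10^(16.75/10) = 47.3151; C = log2(1 + SNR_linear) = log2(1 + 47.3151) = 5.5944

5.5944 bits/channel use


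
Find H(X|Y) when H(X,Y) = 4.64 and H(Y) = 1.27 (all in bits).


H(X|Y) = H(X,Y) - H(Y) = 4.64 - 1.27 = 3.37

3.37 bits


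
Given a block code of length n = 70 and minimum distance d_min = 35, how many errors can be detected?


Detection capability = d_min - 1 = 35 - 1 = 34

34 errors


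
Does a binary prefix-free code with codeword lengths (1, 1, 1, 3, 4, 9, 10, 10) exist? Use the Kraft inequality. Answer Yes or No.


Kraft sum = sum(2^(-l_i)) = 1.6914, need <= 1. Result: violated (a binary prefix-free code with these lengths cannot exist)

No


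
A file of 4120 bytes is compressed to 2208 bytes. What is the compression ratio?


Ratio = original / compressed = 4120 / 2208 = 1.8659

1.8659


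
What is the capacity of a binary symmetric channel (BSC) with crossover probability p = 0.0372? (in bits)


H(p) = -p*log2(p) - (1-p)*log2(1-p) = -0.0372*log2(0.0372) - 0.9628*log2(0.9628) = 0.176646 + 0.052657 = 0.2293. C = 1 - H(p) = 1 - 0.2293 = 0.7707

0.7707 bits


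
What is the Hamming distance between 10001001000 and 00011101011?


Count differing positions: ^ . . ^ . ^ . . . ^ ^ = 5 differences

5


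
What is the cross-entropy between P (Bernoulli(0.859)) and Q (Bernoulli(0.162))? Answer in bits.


H(P,Q) = -p*log2(q) - (1-p)*log2(1-q). -0.859*log2(0.162) = 2.255678; -0.141*log2(0.838) = 0.035952. H(P,Q) = 2.255678 + 0.035952 = 2.2916

2.2916 bits


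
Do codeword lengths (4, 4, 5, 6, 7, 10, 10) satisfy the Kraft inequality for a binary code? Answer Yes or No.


Kraft sum = sum(2^(-l_i)) = 0.1816, need <= 1. Result: satisfied (a binary prefix-free code with these lengths exists)

Yes


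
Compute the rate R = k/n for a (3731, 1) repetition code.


Rate = k/n = 1/3731

1/3731


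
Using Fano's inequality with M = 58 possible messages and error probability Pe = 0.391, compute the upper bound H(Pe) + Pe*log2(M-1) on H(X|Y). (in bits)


H(Pe) = -Pe*log2(Pe) - (1-Pe)*log2(1-Pe) = -0.391*log2(0.391) - 0.609*log2(0.609) = 0.529711 + 0.435731 = 0.9654. Pe*log2(M-1) = 0.391*log2(57) = 2.280660. Bound = H(Pe) + Pe*log2(M-1) = 0.529711 + 0.435731 + 2.280660 = 3.2461

3.2461 bits


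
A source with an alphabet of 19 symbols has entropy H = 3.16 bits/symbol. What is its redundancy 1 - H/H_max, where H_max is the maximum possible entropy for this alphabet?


H_max = log2(K) = log2(19) = 4.2479 bits/symbol. Redundancy = 1 - H/H_max = 1 - 3.16/4.2479 = 1 - 0.7439 = 0.2561

0.2561


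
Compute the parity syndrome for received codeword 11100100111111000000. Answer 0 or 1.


Syndrome = XOR of all bits = 1 XOR 1 XOR 1 XOR 0 XOR 0 XOR 1 XOR 0 XOR 0 XOR 1 XOR 1 XOR 1 XOR 1 XOR 1 XOR 1 XOR 0 XOR 0 XOR 0 XOR 0 XOR 0 XOR 0 = 0

0


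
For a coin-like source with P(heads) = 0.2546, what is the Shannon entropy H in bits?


H = -p*log2(p) - (1-p)*log2(1-p). -0.2546*log2(0.2546) = 0.502503; -0.7454*log2(0.7454) = 0.315985. H = 0.502503 + 0.315985 = 0.8185

0.8185 bits


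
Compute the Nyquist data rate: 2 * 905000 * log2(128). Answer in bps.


Rate = 2 * B * log2(M) = 2 * 905000 * 7.0 = 12670000.0

12670000.0 bps


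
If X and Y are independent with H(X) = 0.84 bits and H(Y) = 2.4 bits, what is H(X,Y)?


For independent variables, H(X,Y) = H(X) + H(Y) = 0.84 + 2.4 = 3.24

3.24 bits


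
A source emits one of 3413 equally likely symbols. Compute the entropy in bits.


H = log2(n) = log2(3413) = 11.7368

11.7368 bits


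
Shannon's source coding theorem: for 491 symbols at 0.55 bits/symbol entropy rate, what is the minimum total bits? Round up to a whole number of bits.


Minimum bits >= n * H = 491 * 0.55 = 270.05, rounded up to a whole number of bits = 271

271 bits


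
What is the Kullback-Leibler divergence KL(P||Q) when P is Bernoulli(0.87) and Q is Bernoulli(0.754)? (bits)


KL = p*log2(p/q) + (1-p)*log2((1-p)/(1-q)) = 0.87*log2(0.87/0.754) + 0.13*log2(0.13/0.246) = 0.06

0.06 bits


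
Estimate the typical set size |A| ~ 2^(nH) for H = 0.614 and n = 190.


log2|A_typical| = nH = 190 * 0.614 = 116.66, so |A_typical| ~ 2^116.66 = 1.313e+35

1.313e+35


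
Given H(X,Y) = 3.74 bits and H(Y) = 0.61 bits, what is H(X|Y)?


H(X|Y) = H(X,Y) - H(Y) = 3.74 - 0.61 = 3.13

3.13 bits


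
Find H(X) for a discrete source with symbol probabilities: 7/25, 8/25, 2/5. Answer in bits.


H = -sum(p_i * log2(p_i)). Terms: -(7/25)*log2(7/25) = 0.514220; -(8/25)*log2(8/25) = 0.526034; -(2/5)*log2(2/5) = 0.528771. H = 0.514220 + 0.526034 + 0.528771 = 1.569

1.569 bits


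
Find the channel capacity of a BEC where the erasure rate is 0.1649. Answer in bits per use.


C = 1 - epsilon = 1 - 0.1649 = 0.8351

0.8351 bits


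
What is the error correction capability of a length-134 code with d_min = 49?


Correction capability = floor((d-1)/2) = floor((49-1)/2) = 24

24 errors


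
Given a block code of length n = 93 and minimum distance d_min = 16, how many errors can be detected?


Detection capability = d_min - 1 = 16 - 1 = 15

15 errors


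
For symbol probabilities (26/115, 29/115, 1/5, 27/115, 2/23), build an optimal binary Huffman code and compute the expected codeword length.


Huffman construction (repeatedly merge the two least-probable nodes; each merge adds 1 bit to every symbol beneath it): 2/23 + 1/5 = 33/115; 26/115 + 27/115 = 53/115; 29/115 + 33/115 = 62/115; 53/115 + 62/115 = 1. Resulting codeword lengths (in the order the probabilities were given): (2, 2, 3, 2, 3). L_avg = sum(p_i * l_i) = 26/115*2 + 29/115*2 + 1/5*3 + 27/115*2 + 2/23*3 = 263/115 = 2.287

2.287 bits


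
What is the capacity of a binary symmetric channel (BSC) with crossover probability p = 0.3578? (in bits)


H(p) = -p*log2(p) - (1-p)*log2(1-p) = -0.3578*log2(0.3578) - 0.6422*log2(0.6422) = 0.530537 + 0.410305 = 0.9408. C = 1 - H(p) = 1 - 0.9408 = 0.0592

0.0592 bits


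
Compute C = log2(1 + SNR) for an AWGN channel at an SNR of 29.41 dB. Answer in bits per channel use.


SNR_linear = 10^(29.41/10) = 872.9714; C = log2(1 + SNR_linear) = log2(1 + 872.9714) = 9.7714

9.7714 bits/channel use


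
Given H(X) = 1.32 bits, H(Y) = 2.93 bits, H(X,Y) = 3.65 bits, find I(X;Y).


I(X;Y) = H(X) + H(Y) - H(X,Y) = 1.32 + 2.93 - 3.65 = 0.6

0.6 bits


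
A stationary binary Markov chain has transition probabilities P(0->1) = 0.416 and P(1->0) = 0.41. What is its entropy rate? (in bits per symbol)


Stationary distribution: pi_0 = p10/(p01+p10) = 0.4964, pi_1 = 0.5036. Entropy rate H' = pi_0*H(p01) + pi_1*H(p10) = 0.4964*0.9795 + 0.5036*0.9765 = 0.978

0.978 bits/symbol


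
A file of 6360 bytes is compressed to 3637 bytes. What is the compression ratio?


Ratio = original / compressed = 6360 / 3637 = 1.7487

1.7487


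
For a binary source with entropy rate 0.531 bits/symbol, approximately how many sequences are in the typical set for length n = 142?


log2|A_typical| = nH = 142 * 0.531 = 75.402, so |A_typical| ~ 2^75.402 = 4.992e+22

4.992e+22


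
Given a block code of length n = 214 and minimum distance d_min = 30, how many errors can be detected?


Detection capability = d_min - 1 = 30 - 1 = 29

29 errors


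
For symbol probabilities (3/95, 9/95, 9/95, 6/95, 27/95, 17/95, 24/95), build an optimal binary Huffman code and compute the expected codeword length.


Huffman construction (repeatedly merge the two least-probable nodes; each merge adds 1 bit to every symbol beneath it): 3/95 + 6/95 = 9/95; 9/95 + 9/95 = 18/95; 9/95 + 17/95 = 26/95; 18/95 + 24/95 = 42/95; 26/95 + 27/95 = 53/95; 42/95 + 53/95 = 1. Resulting codeword lengths (in the order the probabilities were given): (4, 3, 3, 4, 2, 3, 2). L_avg = sum(p_i * l_i) = 3/95*4 + 9/95*3 + 9/95*3 + 6/95*4 + 27/95*2 + 17/95*3 + 24/95*2 = 243/95 = 2.5579

2.5579 bits


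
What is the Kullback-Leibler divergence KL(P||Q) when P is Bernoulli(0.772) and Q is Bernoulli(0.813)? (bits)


KL = p*log2(p/q) + (1-p)*log2((1-p)/(1-q)) = 0.772*log2(0.772/0.813) + 0.228*log2(0.228/0.187) = 0.0076

0.0076 bits


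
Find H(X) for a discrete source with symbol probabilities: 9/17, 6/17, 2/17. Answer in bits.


H = -sum(p_i * log2(p_i)). Terms: -(9/17)*log2(9/17) = 0.485755; -(6/17)*log2(6/17) = 0.530294; -(2/17)*log2(2/17) = 0.363231. H = 0.485755 + 0.530294 + 0.363231 = 1.3793

1.3793 bits


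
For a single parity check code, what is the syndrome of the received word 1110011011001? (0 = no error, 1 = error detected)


Syndrome = XOR of all bits = 1 XOR 1 XOR 1 XOR 0 XOR 0 XOR 1 XOR 1 XOR 0 XOR 1 XOR 1 XOR 0 XOR 0 XOR 1 = 0

0


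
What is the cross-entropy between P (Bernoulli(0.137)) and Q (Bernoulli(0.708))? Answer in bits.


H(P,Q) = -p*log2(q) - (1-p)*log2(1-q). -0.137*log2(0.708) = 0.068250; -0.863*log2(0.292) = 1.532653. H(P,Q) = 0.068250 + 1.532653 = 1.6009

1.6009 bits


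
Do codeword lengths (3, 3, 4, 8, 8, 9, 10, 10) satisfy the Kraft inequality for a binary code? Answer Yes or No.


Kraft sum = sum(2^(-l_i)) = 0.3242, need <= 1. Result: satisfied (a binary prefix-free code with these lengths exists)

Yes


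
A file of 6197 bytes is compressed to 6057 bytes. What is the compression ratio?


Ratio = original / compressed = 6197 / 6057 = 1.0231

1.0231


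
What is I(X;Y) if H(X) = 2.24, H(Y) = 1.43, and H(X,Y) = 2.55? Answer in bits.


I(X;Y) = H(X) + H(Y) - H(X,Y) = 2.24 + 1.43 - 2.55 = 1.12

1.12 bits


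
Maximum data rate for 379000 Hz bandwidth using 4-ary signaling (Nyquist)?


Rate = 2 * B * log2(M) = 2 * 379000 * 2.0 = 1516000.0

1516000.0 bps


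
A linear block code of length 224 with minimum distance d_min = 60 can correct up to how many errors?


Correction capability = floor((d-1)/2) = floor((60-1)/2) = 29

29 errors


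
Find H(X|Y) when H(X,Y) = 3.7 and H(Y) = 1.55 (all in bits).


H(X|Y) = H(X,Y) - H(Y) = 3.7 - 1.55 = 2.15

2.15 bits


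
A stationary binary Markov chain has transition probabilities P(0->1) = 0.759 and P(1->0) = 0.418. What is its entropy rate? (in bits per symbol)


Stationary distribution: pi_0 = p10/(p01+p10) = 0.3551, pi_1 = 0.6449. Entropy rate H' = pi_0*H(p01) + pi_1*H(p10) = 0.3551*0.7967 + 0.6449*0.9805 = 0.9152

0.9152 bits/symbol


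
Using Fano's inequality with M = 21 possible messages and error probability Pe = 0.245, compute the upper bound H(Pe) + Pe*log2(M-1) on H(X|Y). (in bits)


H(Pe) = -Pe*log2(Pe) - (1-Pe)*log2(1-Pe) = -0.245*log2(0.245) - 0.755*log2(0.755) = 0.497141 + 0.306116 = 0.8033. Pe*log2(M-1) = 0.245*log2(20) = 1.058872. Bound = H(Pe) + Pe*log2(M-1) = 0.497141 + 0.306116 + 1.058872 = 1.8621

1.8621 bits


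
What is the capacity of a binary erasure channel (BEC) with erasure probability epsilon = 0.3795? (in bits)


C = 1 - epsilon = 1 - 0.3795 = 0.6205

0.6205 bits


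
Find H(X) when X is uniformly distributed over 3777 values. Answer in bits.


H = log2(n) = log2(3777) = 11.883

11.883 bits


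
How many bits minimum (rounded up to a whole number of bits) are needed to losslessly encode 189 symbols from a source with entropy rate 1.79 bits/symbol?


Minimum bits >= n * H = 189 * 1.79 = 338.31, rounded up to a whole number of bits = 339

339 bits


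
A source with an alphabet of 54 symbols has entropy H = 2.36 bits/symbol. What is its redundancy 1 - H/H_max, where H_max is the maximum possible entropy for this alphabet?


H_max = log2(K) = log2(54) = 5.7549 bits/symbol. Redundancy = 1 - H/H_max = 1 - 2.36/5.7549 = 1 - 0.4101 = 0.5899

0.5899


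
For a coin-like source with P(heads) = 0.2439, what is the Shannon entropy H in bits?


H = -p*log2(p) - (1-p)*log2(1-p). -0.2439*log2(0.2439) = 0.496492; -0.7561*log2(0.7561) = 0.304974. H = 0.496492 + 0.304974 = 0.8015

0.8015 bits


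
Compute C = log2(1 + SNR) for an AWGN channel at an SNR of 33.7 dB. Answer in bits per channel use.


SNR_linear = 10^(33.7/10) = 2344.2288; C = log2(1 + SNR_linear) = log2(1 + 2344.2288) = 11.1955

11.1955 bits/channel use


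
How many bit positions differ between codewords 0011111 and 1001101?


Count differing positions: ^ . ^ . . ^ . = 3 differences

3


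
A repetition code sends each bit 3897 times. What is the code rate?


Rate = k/n = 1/3897

1/3897


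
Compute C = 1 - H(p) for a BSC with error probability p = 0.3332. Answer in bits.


H(p) = -p*log2(p) - (1-p)*log2(1-p) = -0.3332*log2(0.3332) - 0.6668*log2(0.6668) = 0.528302 + 0.389861 = 0.9182. C = 1 - H(p) = 1 - 0.9182 = 0.0818

0.0818 bits


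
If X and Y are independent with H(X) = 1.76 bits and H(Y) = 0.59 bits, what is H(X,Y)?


For independent variables, H(X,Y) = H(X) + H(Y) = 1.76 + 0.59 = 2.35

2.35 bits


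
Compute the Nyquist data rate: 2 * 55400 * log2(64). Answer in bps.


Rate = 2 * B * log2(M) = 2 * 55400 * 6.0 = 664800.0

664800.0 bps


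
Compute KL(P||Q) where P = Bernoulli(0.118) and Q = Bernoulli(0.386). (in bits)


KL = p*log2(p/q) + (1-p)*log2((1-p)/(1-q)) = 0.118*log2(0.118/0.386) + 0.882*log2(0.882/0.614) = 0.2591

0.2591 bits


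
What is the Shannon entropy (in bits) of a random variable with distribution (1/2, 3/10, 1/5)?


H = -sum(p_i * log2(p_i)). Terms: -(1/2)*log2(1/2) = 0.500000; -(3/10)*log2(3/10) = 0.521090; -(1/5)*log2(1/5) = 0.464386. H = 0.500000 + 0.521090 + 0.464386 = 1.4855

1.4855 bits


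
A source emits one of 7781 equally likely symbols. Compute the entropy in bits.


H = log2(n) = log2(7781) = 12.9257

12.9257 bits


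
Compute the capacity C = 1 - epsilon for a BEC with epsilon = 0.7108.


C = 1 - epsilon = 1 - 0.7108 = 0.2892

0.2892 bits


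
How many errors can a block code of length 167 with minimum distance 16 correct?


Correction capability = floor((d-1)/2) = floor((16-1)/2) = 7

7 errors


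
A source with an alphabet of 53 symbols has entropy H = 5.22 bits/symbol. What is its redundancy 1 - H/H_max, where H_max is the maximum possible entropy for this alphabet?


H_max = log2(K) = log2(53) = 5.7279 bits/symbol. Redundancy = 1 - H/H_max = 1 - 5.22/5.7279 = 1 - 0.9113 = 0.0887

0.0887


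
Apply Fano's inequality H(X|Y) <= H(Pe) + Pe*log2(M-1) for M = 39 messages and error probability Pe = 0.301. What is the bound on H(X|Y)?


H(Pe) = -Pe*log2(Pe) - (1-Pe)*log2(1-Pe) = -0.301*log2(0.301) - 0.699*log2(0.699) = 0.521382 + 0.361128 = 0.8825. Pe*log2(M-1) = 0.301*log2(38) = 1.579626. Bound = H(Pe) + Pe*log2(M-1) = 0.521382 + 0.361128 + 1.579626 = 2.4621

2.4621 bits


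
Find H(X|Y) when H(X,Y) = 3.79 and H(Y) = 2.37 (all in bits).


H(X|Y) = H(X,Y) - H(Y) = 3.79 - 2.37 = 1.42

1.42 bits


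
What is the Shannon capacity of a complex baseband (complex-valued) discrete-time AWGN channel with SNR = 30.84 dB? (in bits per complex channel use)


SNR_linear = 10^(30.84/10) = 1213.3889; C = log2(1 + SNR_linear) = log2(1 + 1213.3889) = 10.246

10.246 bits/channel use


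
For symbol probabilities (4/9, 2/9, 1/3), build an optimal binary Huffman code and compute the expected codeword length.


Huffman construction (repeatedly merge the two least-probable nodes; each merge adds 1 bit to every symbol beneath it): 2/9 + 1/3 = 5/9; 4/9 + 5/9 = 1. Resulting codeword lengths (in the order the probabilities were given): (1, 2, 2). L_avg = sum(p_i * l_i) = 4/9*1 + 2/9*2 + 1/3*2 = 14/9 = 1.5556

1.5556 bits


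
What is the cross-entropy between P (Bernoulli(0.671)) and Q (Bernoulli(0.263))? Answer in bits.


H(P,Q) = -p*log2(q) - (1-p)*log2(1-q). -0.671*log2(0.263) = 1.292927; -0.329*log2(0.737) = 0.144847. H(P,Q) = 1.292927 + 0.144847 = 1.4378

1.4378 bits


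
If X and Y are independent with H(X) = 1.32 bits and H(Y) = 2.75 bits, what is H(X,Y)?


For independent variables, H(X,Y) = H(X) + H(Y) = 1.32 + 2.75 = 4.07

4.07 bits


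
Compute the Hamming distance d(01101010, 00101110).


Count differing positions: . ^ . . . ^ . . = 2 differences

2


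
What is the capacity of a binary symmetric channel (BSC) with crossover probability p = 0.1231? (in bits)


H(p) = -p*log2(p) - (1-p)*log2(1-p) = -0.1231*log2(0.1231) - 0.8769*log2(0.8769) = 0.372020 + 0.166186 = 0.5382. C = 1 - H(p) = 1 - 0.5382 = 0.4618

0.4618 bits


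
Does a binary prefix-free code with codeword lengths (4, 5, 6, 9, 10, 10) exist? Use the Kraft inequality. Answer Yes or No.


Kraft sum = sum(2^(-l_i)) = 0.1133, need <= 1. Result: satisfied (a binary prefix-free code with these lengths exists)

Yes
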